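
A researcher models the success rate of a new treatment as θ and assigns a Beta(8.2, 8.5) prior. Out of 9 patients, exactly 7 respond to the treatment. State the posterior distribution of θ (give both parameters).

The binomial likelihood is conjugate to the Beta prior: with 7 successes and 2 failures, the posterior is Beta(8.2+7, 8.5+2) = Beta(15.2, 10.5).

Posterior: Beta(15.2, 10.5)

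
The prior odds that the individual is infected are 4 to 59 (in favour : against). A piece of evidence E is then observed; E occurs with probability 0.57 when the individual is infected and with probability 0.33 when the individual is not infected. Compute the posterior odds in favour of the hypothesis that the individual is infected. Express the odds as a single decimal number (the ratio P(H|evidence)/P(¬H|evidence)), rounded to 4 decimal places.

Posterior odds ≈ 0.1171

Prior odds = 4/59 = 0.067797.
Likelihood ratio for E = 0.57/0.33 = 1.7273.
Posterior odds = prior odds × LR = 0.11710.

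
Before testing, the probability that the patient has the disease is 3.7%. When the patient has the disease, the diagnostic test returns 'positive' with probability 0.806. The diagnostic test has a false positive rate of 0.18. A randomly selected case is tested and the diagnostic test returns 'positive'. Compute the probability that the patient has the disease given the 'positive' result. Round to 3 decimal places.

Write H for 'the patient has the disease'. Prior odds H:¬H = 0.037/0.963 = 0.038422. For the 'positive' outcome, the likelihood ratio is 0.806/0.18 = 4.4778.
Posterior odds = 0.038422 × 4.4778 = 0.17204, so P(H|E) = 0.17204/(1+0.17204) = 0.147.

P(H | E) ≈ 0.147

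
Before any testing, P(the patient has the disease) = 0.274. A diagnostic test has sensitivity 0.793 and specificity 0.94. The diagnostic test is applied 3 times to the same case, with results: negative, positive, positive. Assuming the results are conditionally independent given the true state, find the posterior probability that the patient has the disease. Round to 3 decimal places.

Let H be the event that the patient has the disease; start with P(H) = 0.274. P('positive'|H) = 0.793, P('positive'|¬H) = 0.06.
Update on result 1 ('negative'): P(H) ← 0.207·0.2740 / (0.207·0.2740 + 0.94·0.7260) = 0.056718/0.73916 = 0.0767.
Update on result 2 ('positive'): P(H) ← 0.793·0.0767 / (0.793·0.0767 + 0.06·0.9233) = 0.060849/0.11625 = 0.5235.
Update on result 3 ('positive'): P(H) ← 0.793·0.5235 / (0.793·0.5235 + 0.06·0.4765) = 0.41510/0.44369 = 0.9356.

Posterior P(H) ≈ 0.936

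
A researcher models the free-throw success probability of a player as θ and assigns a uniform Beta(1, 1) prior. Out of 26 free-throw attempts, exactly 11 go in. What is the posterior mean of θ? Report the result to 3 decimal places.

Observing 11 successes and 15 failures updates Beta(1, 1) by adding the success and failure counts to the two shape parameters: α = 1+11 = 12, β = 1+15 = 16.
E[θ | data] = 12/(12+16) = 0.429.

Posterior mean ≈ 0.429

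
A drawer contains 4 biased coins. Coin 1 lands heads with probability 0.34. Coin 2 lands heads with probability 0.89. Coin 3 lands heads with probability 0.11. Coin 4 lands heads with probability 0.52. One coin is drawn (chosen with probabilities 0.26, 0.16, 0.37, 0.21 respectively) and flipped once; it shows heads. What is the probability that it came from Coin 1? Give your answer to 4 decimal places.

Posterior probability ≈ 0.2322

Tabulate prior·likelihood by source: [1] prior 0.26, lik 0.34, product 0.08840; [2] prior 0.16, lik 0.89, product 0.1424; [3] prior 0.37, lik 0.11, product 0.04070; [4] prior 0.21, lik 0.52, product 0.1092.
Normalizing constant = 0.38070; the posterior for Coin 1 is its product over the sum, 0.08840/0.38070 = 0.2322.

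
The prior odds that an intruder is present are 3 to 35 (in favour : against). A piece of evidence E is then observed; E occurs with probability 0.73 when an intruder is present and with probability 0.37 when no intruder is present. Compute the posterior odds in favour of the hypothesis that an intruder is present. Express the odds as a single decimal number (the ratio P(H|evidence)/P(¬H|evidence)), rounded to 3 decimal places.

Prior odds = 3/35 = 0.085714.
Likelihood ratio for E = 0.73/0.37 = 1.9730.
Posterior odds = prior odds × LR = 0.16911.

Posterior odds ≈ 0.169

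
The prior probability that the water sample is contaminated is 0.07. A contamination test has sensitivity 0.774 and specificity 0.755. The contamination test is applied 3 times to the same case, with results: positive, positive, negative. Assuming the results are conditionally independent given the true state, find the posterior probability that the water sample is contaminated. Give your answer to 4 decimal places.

Posterior P(H) ≈ 0.1836

Let H be the event that the water sample is contaminated; start with P(H) = 0.07. P('positive'|H) = 0.774, P('positive'|¬H) = 0.245.
Update on result 1 ('positive'): P(H) ← 0.774·0.0700 / (0.774·0.0700 + 0.245·0.9300) = 0.054180/0.28203 = 0.1921.
Update on result 2 ('positive'): P(H) ← 0.774·0.1921 / (0.774·0.1921 + 0.245·0.8079) = 0.14869/0.34662 = 0.4290.
Update on result 3 ('negative'): P(H) ← 0.226·0.4290 / (0.226·0.4290 + 0.755·0.5710) = 0.096947/0.52808 = 0.1836.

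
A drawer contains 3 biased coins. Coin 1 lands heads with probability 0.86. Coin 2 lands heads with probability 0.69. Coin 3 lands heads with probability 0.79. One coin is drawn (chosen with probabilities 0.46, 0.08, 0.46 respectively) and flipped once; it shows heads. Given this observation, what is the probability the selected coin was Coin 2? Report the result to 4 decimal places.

Posterior probability ≈ 0.0678

P(heads|C1) = 0.86; P(heads|C2) = 0.69; P(heads|C3) = 0.79.
Prior × likelihood for each source: 0.46·0.86=0.3956, 0.08·0.69=0.05520, 0.46·0.79=0.3634. Summing gives P(heads) = 0.81420.
P(Coin 2 | heads) = 0.05520 / 0.81420 = 0.0678.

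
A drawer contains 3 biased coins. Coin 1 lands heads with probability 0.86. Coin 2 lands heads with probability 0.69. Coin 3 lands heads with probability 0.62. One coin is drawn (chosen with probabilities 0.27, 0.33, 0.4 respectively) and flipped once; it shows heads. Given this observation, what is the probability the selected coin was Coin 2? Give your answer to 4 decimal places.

Posterior probability ≈ 0.3217

P(heads|C1) = 0.86; P(heads|C2) = 0.69; P(heads|C3) = 0.62.
Prior × likelihood for each source: 0.27·0.86=0.2322, 0.33·0.69=0.2277, 0.4·0.62=0.2480. Summing gives P(heads) = 0.70790.
P(Coin 2 | heads) = 0.2277 / 0.70790 = 0.3217.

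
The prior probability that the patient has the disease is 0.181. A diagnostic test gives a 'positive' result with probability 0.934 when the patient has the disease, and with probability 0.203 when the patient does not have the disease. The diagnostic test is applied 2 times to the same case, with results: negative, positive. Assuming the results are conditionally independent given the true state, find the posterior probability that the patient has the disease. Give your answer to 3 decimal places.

Posterior P(H) ≈ 0.078

With H the event that the patient has the disease, the joint likelihood of the observed sequence is P(data|H) = 0.066·0.934 = 0.061644 and P(data|¬H) = 0.797·0.203 = 0.16179.
Bayes: P(H|data) = 0.181·0.061644 / (0.181·0.061644 + 0.819·0.16179) = 0.011158/0.14366 = 0.0777.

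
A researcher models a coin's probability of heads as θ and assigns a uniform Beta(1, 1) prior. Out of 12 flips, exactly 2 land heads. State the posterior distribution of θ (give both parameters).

Posterior: Beta(3, 11)

Observing 2 successes and 10 failures updates Beta(1, 1) by adding the success and failure counts to the two shape parameters: α = 1+2 = 3, β = 1+10 = 11.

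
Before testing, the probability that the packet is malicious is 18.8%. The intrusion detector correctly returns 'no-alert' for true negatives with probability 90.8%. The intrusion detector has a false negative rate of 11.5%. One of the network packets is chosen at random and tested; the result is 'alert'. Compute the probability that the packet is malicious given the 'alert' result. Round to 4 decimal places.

P(H | E) ≈ 0.6901

Let H be the event that the packet is malicious. P(H) = 0.188, so P(¬H) = 0.812. With E the 'alert' result, P(E|H) = 0.885 and P(E|¬H) = 0.092.
P(E) = 0.885·0.188 + 0.092·0.812 = 0.16638 + 0.074704 = 0.24108.
By Bayes' theorem, P(H|E) = 0.16638 / 0.24108 = 0.6901.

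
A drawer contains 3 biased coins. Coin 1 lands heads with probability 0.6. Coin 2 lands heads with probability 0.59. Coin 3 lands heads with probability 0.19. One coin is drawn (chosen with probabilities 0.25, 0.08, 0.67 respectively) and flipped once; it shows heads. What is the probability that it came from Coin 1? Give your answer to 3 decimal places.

Posterior probability ≈ 0.462

P(heads|C1) = 0.6; P(heads|C2) = 0.59; P(heads|C3) = 0.19.
Prior × likelihood for each source: 0.25·0.6=0.1500, 0.08·0.59=0.04720, 0.67·0.19=0.1273. Summing gives P(heads) = 0.32450.
P(Coin 1 | heads) = 0.1500 / 0.32450 = 0.462.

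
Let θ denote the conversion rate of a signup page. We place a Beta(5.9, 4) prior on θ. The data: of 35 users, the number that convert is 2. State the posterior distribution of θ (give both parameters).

Posterior: Beta(7.9, 37)

Observing 2 successes and 33 failures updates Beta(5.9, 4) by adding the success and failure counts to the two shape parameters: α = 5.9+2 = 7.9, β = 4+33 = 37.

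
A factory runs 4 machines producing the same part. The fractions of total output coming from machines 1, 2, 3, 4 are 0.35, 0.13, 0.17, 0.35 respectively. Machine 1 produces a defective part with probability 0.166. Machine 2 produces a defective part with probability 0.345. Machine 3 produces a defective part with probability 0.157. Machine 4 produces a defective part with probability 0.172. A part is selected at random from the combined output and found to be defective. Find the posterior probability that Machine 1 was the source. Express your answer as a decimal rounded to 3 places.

P(defective|M1) = 0.166; P(defective|M2) = 0.345; P(defective|M3) = 0.157; P(defective|M4) = 0.172.
Prior × likelihood for each source: 0.35·0.166=0.05810, 0.13·0.345=0.04485, 0.17·0.157=0.02669, 0.35·0.172=0.06020. Summing gives P(defective) = 0.18984.
P(Machine 1 | defective) = 0.05810 / 0.18984 = 0.306.

Posterior probability ≈ 0.306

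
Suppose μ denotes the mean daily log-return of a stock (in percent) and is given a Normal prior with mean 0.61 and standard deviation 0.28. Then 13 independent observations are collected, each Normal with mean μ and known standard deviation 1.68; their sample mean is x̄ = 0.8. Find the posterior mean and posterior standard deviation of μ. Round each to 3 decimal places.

Posterior mean ≈ 0.660; posterior SD ≈ 0.240

Prior precision 1/τ₀² = 1/0.28² = 12.7551; data precision n/σ² = 13/1.68² = 4.60601.
Posterior precision = 12.7551 + 4.60601 = 17.3611, giving posterior SD = 1/√17.3611 = 0.240.
Posterior mean = (12.7551·0.61 + 4.60601·0.8) / 17.3611 = 0.660.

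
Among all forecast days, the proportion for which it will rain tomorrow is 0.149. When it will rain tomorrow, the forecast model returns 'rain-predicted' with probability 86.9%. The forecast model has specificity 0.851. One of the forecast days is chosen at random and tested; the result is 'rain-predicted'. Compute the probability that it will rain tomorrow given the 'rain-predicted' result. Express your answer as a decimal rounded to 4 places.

Let H be the event that it will rain tomorrow. P(H) = 0.149, so P(¬H) = 0.851. With E the 'rain-predicted' result, P(E|H) = 0.869 and P(E|¬H) = 0.149.
P(E) = 0.869·0.149 + 0.149·0.851 = 0.12948 + 0.12680 = 0.25628.
By Bayes' theorem, P(H|E) = 0.12948 / 0.25628 = 0.5052.

P(H | E) ≈ 0.5052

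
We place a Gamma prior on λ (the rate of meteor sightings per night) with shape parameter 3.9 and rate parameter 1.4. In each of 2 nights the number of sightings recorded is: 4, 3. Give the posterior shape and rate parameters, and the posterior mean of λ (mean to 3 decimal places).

Posterior: Gamma(shape=10.9, rate=3.4); mean ≈ 3.206

Total count ∑xᵢ = 7 over n = 2 nights.
Gamma is conjugate to the Poisson likelihood: posterior is Gamma(shape = 3.9+7 = 10.9, rate = 1.4+2 = 3.4).
Posterior mean = shape/rate = 10.9/3.4 = 3.206.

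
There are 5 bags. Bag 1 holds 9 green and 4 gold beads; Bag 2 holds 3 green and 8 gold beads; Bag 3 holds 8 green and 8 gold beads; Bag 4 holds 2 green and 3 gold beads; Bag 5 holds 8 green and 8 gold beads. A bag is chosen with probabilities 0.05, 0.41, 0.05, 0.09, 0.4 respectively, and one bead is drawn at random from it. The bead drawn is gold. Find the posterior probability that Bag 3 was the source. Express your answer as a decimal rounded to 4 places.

Posterior probability ≈ 0.0422

P(gold|Bag 1) = 0.3077; P(gold|Bag 2) = 0.7273; P(gold|Bag 3) = 0.5; P(gold|Bag 4) = 0.6; P(gold|Bag 5) = 0.5.
Prior × likelihood for each source: 0.05·0.3077=0.01538, 0.41·0.7273=0.2982, 0.05·0.5=0.02500, 0.09·0.6=0.05400, 0.4·0.5=0.2000. Summing gives P(gold) = 0.59257.
P(Bag 3 | gold) = 0.02500 / 0.59257 = 0.0422.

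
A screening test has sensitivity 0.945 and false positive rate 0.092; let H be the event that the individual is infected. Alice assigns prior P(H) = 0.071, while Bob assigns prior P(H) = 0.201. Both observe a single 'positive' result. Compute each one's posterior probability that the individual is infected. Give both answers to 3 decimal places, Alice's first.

Alice: 0.440; Bob: 0.721

The likelihood ratio for a 'positive' result is 0.945/0.092 = 10.272.
Alice: prior odds 0.071/0.929 = 0.076426; posterior odds 0.78503; posterior probability 0.440.
Bob: prior odds 0.201/0.799 = 0.25156; posterior odds 2.5840; posterior probability 0.721.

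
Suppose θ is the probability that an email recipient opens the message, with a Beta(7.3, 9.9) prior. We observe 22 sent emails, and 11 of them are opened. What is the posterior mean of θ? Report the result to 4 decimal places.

Posterior mean ≈ 0.4668

Observing 11 successes and 11 failures updates Beta(7.3, 9.9) by adding the success and failure counts to the two shape parameters: α = 7.3+11 = 18.3, β = 9.9+11 = 20.9.
Posterior mean = α/(α+β) = 18.3/39.2 = 0.4668.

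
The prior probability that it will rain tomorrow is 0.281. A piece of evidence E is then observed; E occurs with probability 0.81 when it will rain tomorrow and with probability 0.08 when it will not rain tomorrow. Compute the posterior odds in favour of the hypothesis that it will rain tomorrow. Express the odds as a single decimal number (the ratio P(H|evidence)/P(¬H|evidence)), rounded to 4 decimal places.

Prior odds = 0.281/(1−0.281) = 0.39082. In log-odds, ln(0.39082) = -0.93951.
Add log likelihood ratio: ln(10.125) = 2.3150.
Posterior log-odds = 1.3755, so posterior odds = exp(1.3755) = 3.9571.

Posterior odds ≈ 3.9571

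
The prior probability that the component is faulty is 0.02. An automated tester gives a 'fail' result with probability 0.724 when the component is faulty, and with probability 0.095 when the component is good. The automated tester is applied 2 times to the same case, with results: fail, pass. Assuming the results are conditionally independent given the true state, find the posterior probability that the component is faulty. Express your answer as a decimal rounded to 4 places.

Let H be the event that the component is faulty; start with P(H) = 0.02. P('fail'|H) = 0.724, P('fail'|¬H) = 0.095.
Update on result 1 ('fail'): P(H) ← 0.724·0.0200 / (0.724·0.0200 + 0.095·0.9800) = 0.014480/0.10758 = 0.1346.
Update on result 2 ('pass'): P(H) ← 0.276·0.1346 / (0.276·0.1346 + 0.905·0.8654) = 0.037149/0.82034 = 0.0453.

Posterior P(H) ≈ 0.0453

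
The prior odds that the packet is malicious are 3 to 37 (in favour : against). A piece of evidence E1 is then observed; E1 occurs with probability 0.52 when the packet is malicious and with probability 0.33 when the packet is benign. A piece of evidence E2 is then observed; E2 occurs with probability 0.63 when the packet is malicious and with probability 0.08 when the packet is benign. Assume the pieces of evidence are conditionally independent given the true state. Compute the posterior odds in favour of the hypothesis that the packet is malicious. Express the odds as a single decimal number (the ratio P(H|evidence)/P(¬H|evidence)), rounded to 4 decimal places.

Posterior odds ≈ 1.0061

Prior odds = 3/37 = 0.081081. In log-odds, ln(0.081081) = -2.5123.
Add log likelihood ratios: ln(1.5758) + ln(7.8750) = 2.5184.
Posterior log-odds = 0.0061237, so posterior odds = exp(0.0061237) = 1.0061.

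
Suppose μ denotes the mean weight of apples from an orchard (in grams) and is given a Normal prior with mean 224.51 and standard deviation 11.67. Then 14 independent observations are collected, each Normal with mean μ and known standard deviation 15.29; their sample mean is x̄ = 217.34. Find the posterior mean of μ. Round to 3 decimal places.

Prior precision 1/τ₀² = 1/11.67² = 0.00734274; data precision n/σ² = 14/15.29² = 0.0598843.
Posterior precision = 0.00734274 + 0.0598843 = 0.0672271.
Posterior mean = (0.00734274·224.51 + 0.0598843·217.34) / 0.0672271 = 218.123.

Posterior mean ≈ 218.123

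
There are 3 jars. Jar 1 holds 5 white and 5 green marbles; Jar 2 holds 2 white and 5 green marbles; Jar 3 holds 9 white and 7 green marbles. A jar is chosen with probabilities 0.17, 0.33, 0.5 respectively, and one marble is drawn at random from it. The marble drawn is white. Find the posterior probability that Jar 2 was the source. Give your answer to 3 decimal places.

Posterior probability ≈ 0.205

Tabulate prior·likelihood by source: [1] prior 0.17, lik 0.5, product 0.08500; [2] prior 0.33, lik 0.2857, product 0.09429; [3] prior 0.5, lik 0.5625, product 0.2812.
Normalizing constant = 0.46054; the posterior for Jar 2 is its product over the sum, 0.09429/0.46054 = 0.205.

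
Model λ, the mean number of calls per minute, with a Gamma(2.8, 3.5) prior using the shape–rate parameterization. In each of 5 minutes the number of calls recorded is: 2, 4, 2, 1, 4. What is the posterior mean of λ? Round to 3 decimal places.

Posterior mean ≈ 1.859

Total count ∑xᵢ = 13 over n = 5 minutes.
Gamma is conjugate to the Poisson likelihood: posterior is Gamma(shape = 2.8+13 = 15.8, rate = 3.5+5 = 8.5).
Posterior mean = shape/rate = 15.8/8.5 = 1.859.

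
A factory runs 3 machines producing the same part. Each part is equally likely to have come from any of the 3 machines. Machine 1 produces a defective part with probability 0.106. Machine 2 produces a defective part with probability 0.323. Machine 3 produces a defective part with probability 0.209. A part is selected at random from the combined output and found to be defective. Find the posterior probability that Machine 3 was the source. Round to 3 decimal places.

Posterior probability ≈ 0.328

P(defective|M1) = 0.106; P(defective|M2) = 0.323; P(defective|M3) = 0.209.
Prior × likelihood for each source: 0.333333·0.106=0.03533, 0.333333·0.323=0.1077, 0.333333·0.209=0.06967. Summing gives P(defective) = 0.21267.
P(Machine 3 | defective) = 0.06967 / 0.21267 = 0.328.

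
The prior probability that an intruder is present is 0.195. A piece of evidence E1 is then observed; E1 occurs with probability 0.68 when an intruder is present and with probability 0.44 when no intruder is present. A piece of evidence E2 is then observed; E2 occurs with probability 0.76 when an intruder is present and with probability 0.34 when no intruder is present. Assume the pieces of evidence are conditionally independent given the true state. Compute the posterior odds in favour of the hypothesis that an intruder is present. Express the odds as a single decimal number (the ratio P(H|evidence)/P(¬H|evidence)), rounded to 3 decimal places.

Posterior odds ≈ 0.837

Prior odds = 0.195/(1−0.195) = 0.24224. In log-odds, ln(0.24224) = -1.4178.
Add log likelihood ratios: ln(1.5455) + ln(2.2353) = 1.2397.
Posterior log-odds = -0.17815, so posterior odds = exp(-0.17815) = 0.83682.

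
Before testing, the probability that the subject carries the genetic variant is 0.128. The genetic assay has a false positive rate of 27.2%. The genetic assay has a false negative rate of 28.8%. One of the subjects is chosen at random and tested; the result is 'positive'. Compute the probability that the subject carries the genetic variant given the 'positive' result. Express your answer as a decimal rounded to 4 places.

P(H | E) ≈ 0.2776

Write H for 'the subject carries the genetic variant'. Prior odds H:¬H = 0.128/0.872 = 0.14679. For the 'positive' outcome, the likelihood ratio is 0.712/0.272 = 2.6176.
Posterior odds = 0.14679 × 2.6176 = 0.38424, so P(H|E) = 0.38424/(1+0.38424) = 0.2776.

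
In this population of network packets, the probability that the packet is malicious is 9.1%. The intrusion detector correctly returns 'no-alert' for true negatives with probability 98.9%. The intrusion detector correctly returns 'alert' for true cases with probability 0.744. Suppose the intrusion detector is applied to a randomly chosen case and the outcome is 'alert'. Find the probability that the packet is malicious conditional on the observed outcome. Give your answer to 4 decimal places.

P(H | E) ≈ 0.8713

Write H for 'the packet is malicious'. Prior odds H:¬H = 0.091/0.909 = 0.10011. For the 'alert' outcome, the likelihood ratio is 0.744/0.011 = 67.636.
Posterior odds = 0.10011 × 67.636 = 6.7711, so P(H|E) = 6.7711/(1+6.7711) = 0.8713.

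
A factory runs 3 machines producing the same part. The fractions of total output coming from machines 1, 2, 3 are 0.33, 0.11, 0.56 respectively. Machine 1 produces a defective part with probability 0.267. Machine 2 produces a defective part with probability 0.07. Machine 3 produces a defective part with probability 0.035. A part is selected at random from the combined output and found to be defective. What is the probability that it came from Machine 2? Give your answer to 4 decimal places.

P(defective|M1) = 0.267; P(defective|M2) = 0.07; P(defective|M3) = 0.035.
Prior × likelihood for each source: 0.33·0.267=0.08811, 0.11·0.07=0.007700, 0.56·0.035=0.01960. Summing gives P(defective) = 0.11541.
P(Machine 2 | defective) = 0.007700 / 0.11541 = 0.0667.

Posterior probability ≈ 0.0667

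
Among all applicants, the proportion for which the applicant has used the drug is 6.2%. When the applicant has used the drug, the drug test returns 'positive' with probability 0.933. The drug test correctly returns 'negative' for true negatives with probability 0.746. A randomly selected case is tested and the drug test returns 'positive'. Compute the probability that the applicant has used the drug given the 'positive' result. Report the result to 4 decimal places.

P(H | E) ≈ 0.1954

Write H for 'the applicant has used the drug'. Prior odds H:¬H = 0.062/0.938 = 0.066098. For the 'positive' outcome, the likelihood ratio is 0.933/0.254 = 3.6732.
Posterior odds = 0.066098 × 3.6732 = 0.24279, so P(H|E) = 0.24279/(1+0.24279) = 0.1954.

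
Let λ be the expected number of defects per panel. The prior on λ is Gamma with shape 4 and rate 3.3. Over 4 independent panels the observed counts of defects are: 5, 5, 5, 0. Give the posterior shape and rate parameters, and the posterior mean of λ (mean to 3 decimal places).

Posterior: Gamma(shape=19, rate=7.3); mean ≈ 2.603

The Poisson likelihood adds the total count to the shape and the number of exposure periods to the rate. Here ∑xᵢ = 15 and n = 4, so shape 4→19 and rate 3.3→7.3.
E[λ | data] = 19/7.3 = 2.603.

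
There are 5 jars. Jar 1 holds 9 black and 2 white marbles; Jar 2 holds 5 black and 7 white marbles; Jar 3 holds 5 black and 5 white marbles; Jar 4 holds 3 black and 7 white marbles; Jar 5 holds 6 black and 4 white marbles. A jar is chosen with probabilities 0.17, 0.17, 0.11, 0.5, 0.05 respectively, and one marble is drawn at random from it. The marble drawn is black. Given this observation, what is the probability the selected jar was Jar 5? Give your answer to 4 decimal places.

Tabulate prior·likelihood by source: [1] prior 0.17, lik 0.8182, product 0.1391; [2] prior 0.17, lik 0.4167, product 0.07083; [3] prior 0.11, lik 0.5, product 0.05500; [4] prior 0.5, lik 0.3, product 0.1500; [5] prior 0.05, lik 0.6, product 0.03000.
Normalizing constant = 0.44492; the posterior for Jar 5 is its product over the sum, 0.03000/0.44492 = 0.0674.

Posterior probability ≈ 0.0674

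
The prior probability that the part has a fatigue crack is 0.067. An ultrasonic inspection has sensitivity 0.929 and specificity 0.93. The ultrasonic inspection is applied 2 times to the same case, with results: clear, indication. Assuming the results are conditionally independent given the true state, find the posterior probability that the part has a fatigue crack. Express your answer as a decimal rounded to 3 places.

With H the event that the part has a fatigue crack, the joint likelihood of the observed sequence is P(data|H) = 0.071·0.929 = 0.065959 and P(data|¬H) = 0.93·0.07 = 0.065100.
Bayes: P(H|data) = 0.067·0.065959 / (0.067·0.065959 + 0.933·0.065100) = 0.0044193/0.065158 = 0.0678.

Posterior P(H) ≈ 0.068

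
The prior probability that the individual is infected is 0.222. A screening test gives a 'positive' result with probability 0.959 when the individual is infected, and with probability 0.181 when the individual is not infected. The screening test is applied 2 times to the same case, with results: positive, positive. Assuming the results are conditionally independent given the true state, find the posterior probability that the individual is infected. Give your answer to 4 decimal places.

With H the event that the individual is infected, the joint likelihood of the observed sequence is P(data|H) = 0.959·0.959 = 0.91968 and P(data|¬H) = 0.181·0.181 = 0.032761.
Bayes: P(H|data) = 0.222·0.91968 / (0.222·0.91968 + 0.778·0.032761) = 0.20417/0.22966 = 0.8890.

Posterior P(H) ≈ 0.8890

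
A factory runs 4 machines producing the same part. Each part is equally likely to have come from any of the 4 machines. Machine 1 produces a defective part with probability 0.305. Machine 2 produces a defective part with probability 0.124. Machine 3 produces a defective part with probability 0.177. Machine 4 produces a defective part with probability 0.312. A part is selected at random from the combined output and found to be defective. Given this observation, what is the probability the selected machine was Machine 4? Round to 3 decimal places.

P(defective|M1) = 0.305; P(defective|M2) = 0.124; P(defective|M3) = 0.177; P(defective|M4) = 0.312.
Prior × likelihood for each source: 0.25·0.305=0.07625, 0.25·0.124=0.03100, 0.25·0.177=0.04425, 0.25·0.312=0.07800. Summing gives P(defective) = 0.22950.
P(Machine 4 | defective) = 0.07800 / 0.22950 = 0.340.

Posterior probability ≈ 0.340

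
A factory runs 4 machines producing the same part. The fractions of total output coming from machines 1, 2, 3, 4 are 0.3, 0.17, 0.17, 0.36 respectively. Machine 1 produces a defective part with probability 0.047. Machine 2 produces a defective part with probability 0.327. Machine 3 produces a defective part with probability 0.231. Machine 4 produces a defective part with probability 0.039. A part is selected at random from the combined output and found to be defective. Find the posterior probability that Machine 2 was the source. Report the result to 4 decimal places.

Posterior probability ≈ 0.4520

P(defective|M1) = 0.047; P(defective|M2) = 0.327; P(defective|M3) = 0.231; P(defective|M4) = 0.039.
Prior × likelihood for each source: 0.3·0.047=0.01410, 0.17·0.327=0.05559, 0.17·0.231=0.03927, 0.36·0.039=0.01404. Summing gives P(defective) = 0.12300.
P(Machine 2 | defective) = 0.05559 / 0.12300 = 0.4520.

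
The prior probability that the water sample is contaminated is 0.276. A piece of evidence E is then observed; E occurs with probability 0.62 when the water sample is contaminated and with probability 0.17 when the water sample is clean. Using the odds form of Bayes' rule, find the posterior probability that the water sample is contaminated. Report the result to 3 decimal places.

Posterior probability ≈ 0.582

Prior odds = 0.276/(1−0.276) = 0.38122.
Likelihood ratio for E = 0.62/0.17 = 3.6471.
Posterior odds = prior odds × LR = 1.3903.
Posterior probability = odds/(1+odds) = 1.3903/2.3903 = 0.582.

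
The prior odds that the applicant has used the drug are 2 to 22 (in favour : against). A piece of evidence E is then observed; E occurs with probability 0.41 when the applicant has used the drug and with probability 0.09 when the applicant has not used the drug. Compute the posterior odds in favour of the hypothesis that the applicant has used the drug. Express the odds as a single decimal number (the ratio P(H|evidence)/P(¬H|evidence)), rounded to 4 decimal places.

Posterior odds ≈ 0.4141

Prior odds = 2/22 = 0.090909. In log-odds, ln(0.090909) = -2.3979.
Add log likelihood ratio: ln(4.5556) = 1.5163.
Posterior log-odds = -0.88155, so posterior odds = exp(-0.88155) = 0.41414.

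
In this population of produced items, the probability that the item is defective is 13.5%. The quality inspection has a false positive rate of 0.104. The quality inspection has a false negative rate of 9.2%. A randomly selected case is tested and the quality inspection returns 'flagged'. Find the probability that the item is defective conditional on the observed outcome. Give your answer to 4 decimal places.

Let H be the event that the item is defective. P(H) = 0.135, so P(¬H) = 0.865. With E the 'flagged' result, P(E|H) = 0.908 and P(E|¬H) = 0.104.
P(E) = 0.908·0.135 + 0.104·0.865 = 0.12258 + 0.089960 = 0.21254.
By Bayes' theorem, P(H|E) = 0.12258 / 0.21254 = 0.5767.

P(H | E) ≈ 0.5767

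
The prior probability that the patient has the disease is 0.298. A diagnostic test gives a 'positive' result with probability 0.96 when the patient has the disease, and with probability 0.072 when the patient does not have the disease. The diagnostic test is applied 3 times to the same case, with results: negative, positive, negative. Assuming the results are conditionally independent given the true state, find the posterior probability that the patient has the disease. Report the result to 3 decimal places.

Posterior P(H) ≈ 0.010

Let H be the event that the patient has the disease; start with P(H) = 0.298. P('positive'|H) = 0.96, P('positive'|¬H) = 0.072.
Update on result 1 ('negative'): P(H) ← 0.04·0.2980 / (0.04·0.2980 + 0.928·0.7020) = 0.011920/0.66338 = 0.0180.
Update on result 2 ('positive'): P(H) ← 0.96·0.0180 / (0.96·0.0180 + 0.072·0.9820) = 0.017250/0.087956 = 0.1961.
Update on result 3 ('negative'): P(H) ← 0.04·0.1961 / (0.04·0.1961 + 0.928·0.8039) = 0.0078448/0.75385 = 0.0104.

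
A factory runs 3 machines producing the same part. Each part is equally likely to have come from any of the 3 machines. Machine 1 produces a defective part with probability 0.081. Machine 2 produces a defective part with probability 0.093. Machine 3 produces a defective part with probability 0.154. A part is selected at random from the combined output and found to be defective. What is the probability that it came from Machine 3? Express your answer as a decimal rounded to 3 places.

P(defective|M1) = 0.081; P(defective|M2) = 0.093; P(defective|M3) = 0.154.
Prior × likelihood for each source: 0.333333·0.081=0.02700, 0.333333·0.093=0.03100, 0.333333·0.154=0.05133. Summing gives P(defective) = 0.10933.
P(Machine 3 | defective) = 0.05133 / 0.10933 = 0.470.

Posterior probability ≈ 0.470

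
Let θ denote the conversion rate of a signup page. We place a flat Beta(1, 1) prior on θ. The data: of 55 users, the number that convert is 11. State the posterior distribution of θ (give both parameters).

Observing 11 successes and 44 failures updates Beta(1, 1) by adding the success and failure counts to the two shape parameters: α = 1+11 = 12, β = 1+44 = 45.

Posterior: Beta(12, 45)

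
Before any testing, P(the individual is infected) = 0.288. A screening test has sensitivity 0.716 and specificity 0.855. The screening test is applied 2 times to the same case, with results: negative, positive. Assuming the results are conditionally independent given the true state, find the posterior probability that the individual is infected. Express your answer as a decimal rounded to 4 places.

Let H be the event that the individual is infected; start with P(H) = 0.288. P('positive'|H) = 0.716, P('positive'|¬H) = 0.145.
Update on result 1 ('negative'): P(H) ← 0.284·0.2880 / (0.284·0.2880 + 0.855·0.7120) = 0.081792/0.69055 = 0.1184.
Update on result 2 ('positive'): P(H) ← 0.716·0.1184 / (0.716·0.1184 + 0.145·0.8816) = 0.084806/0.21263 = 0.3988.

Posterior P(H) ≈ 0.3988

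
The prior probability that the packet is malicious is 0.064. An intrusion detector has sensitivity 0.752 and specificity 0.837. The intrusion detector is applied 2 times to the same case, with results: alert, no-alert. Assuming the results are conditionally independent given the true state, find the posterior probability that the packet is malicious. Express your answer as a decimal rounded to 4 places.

Posterior P(H) ≈ 0.0855

Let H be the event that the packet is malicious; start with P(H) = 0.064. P('alert'|H) = 0.752, P('alert'|¬H) = 0.163.
Update on result 1 ('alert'): P(H) ← 0.752·0.0640 / (0.752·0.0640 + 0.163·0.9360) = 0.048128/0.20070 = 0.2398.
Update on result 2 ('no-alert'): P(H) ← 0.248·0.2398 / (0.248·0.2398 + 0.837·0.7602) = 0.059472/0.69575 = 0.0855.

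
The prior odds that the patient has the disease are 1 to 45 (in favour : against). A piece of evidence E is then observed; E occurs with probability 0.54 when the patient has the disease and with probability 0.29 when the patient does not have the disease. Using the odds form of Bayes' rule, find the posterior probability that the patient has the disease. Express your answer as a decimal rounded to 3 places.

Posterior probability ≈ 0.040

Prior odds = 1/45 = 0.022222.
Likelihood ratio for E = 0.54/0.29 = 1.8621.
Posterior odds = prior odds × LR = 0.041379.
Posterior probability = odds/(1+odds) = 0.041379/1.0414 = 0.040.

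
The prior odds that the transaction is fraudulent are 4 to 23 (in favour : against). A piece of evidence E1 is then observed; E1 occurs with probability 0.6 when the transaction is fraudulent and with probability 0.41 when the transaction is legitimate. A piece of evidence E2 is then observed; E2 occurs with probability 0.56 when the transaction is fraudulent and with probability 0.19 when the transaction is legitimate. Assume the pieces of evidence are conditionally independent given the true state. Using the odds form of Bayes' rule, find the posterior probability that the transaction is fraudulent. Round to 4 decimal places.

Posterior probability ≈ 0.4286

Prior odds = 4/23 = 0.17391.
Likelihood ratio for E1 = 0.6/0.41 = 1.4634.
Likelihood ratio for E2 = 0.56/0.19 = 2.9474.
Posterior odds = prior odds × LR₁ × LR₂ = 0.75013.
Posterior probability = odds/(1+odds) = 0.75013/1.7501 = 0.4286.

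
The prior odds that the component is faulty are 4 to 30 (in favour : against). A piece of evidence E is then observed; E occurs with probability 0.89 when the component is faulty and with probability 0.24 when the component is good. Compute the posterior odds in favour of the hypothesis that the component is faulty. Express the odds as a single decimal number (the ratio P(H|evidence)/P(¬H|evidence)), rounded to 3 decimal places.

Prior odds = 4/30 = 0.13333. In log-odds, ln(0.13333) = -2.0149.
Add log likelihood ratio: ln(3.7083) = 1.3106.
Posterior log-odds = -0.70432, so posterior odds = exp(-0.70432) = 0.49444.

Posterior odds ≈ 0.494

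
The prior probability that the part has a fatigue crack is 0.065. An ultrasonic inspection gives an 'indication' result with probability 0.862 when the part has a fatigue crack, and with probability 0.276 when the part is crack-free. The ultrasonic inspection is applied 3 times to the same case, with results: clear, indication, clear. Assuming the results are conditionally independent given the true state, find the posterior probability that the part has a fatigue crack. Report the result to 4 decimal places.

With H the event that the part has a fatigue crack, the joint likelihood of the observed sequence is P(data|H) = 0.138·0.862·0.138 = 0.016416 and P(data|¬H) = 0.724·0.276·0.724 = 0.14467.
Bayes: P(H|data) = 0.065·0.016416 / (0.065·0.016416 + 0.935·0.14467) = 0.0010670/0.13634 = 0.0078.

Posterior P(H) ≈ 0.0078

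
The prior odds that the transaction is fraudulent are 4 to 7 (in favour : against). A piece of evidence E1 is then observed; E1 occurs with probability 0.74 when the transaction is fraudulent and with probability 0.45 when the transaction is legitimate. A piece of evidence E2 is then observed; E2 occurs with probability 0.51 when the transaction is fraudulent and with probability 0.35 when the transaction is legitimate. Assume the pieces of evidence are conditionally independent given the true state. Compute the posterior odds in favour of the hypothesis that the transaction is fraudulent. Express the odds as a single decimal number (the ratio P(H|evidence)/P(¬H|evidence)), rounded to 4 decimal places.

Posterior odds ≈ 1.3693

Prior odds = 4/7 = 0.57143.
Likelihood ratio for E1 = 0.74/0.45 = 1.6444.
Likelihood ratio for E2 = 0.51/0.35 = 1.4571.
Posterior odds = prior odds × LR₁ × LR₂ = 1.3693.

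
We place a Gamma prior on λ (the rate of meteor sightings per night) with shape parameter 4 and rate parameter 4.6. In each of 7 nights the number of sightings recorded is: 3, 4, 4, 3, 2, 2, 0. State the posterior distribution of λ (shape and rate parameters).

Total count ∑xᵢ = 18 over n = 7 nights.
Gamma is conjugate to the Poisson likelihood: posterior is Gamma(shape = 4+18 = 22, rate = 4.6+7 = 11.6).

Posterior: Gamma(shape=22, rate=11.6)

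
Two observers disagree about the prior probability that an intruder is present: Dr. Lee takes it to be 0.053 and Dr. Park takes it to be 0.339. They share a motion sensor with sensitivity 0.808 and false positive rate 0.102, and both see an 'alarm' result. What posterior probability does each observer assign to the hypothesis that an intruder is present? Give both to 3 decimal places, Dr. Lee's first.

The likelihood ratio for an 'alarm' result is 0.808/0.102 = 7.9216.
Dr. Lee: prior odds 0.053/0.947 = 0.055966; posterior odds 0.44334; posterior probability 0.307.
Dr. Park: prior odds 0.339/0.661 = 0.51286; posterior odds 4.0627; posterior probability 0.802.

Dr. Lee: 0.307; Dr. Park: 0.802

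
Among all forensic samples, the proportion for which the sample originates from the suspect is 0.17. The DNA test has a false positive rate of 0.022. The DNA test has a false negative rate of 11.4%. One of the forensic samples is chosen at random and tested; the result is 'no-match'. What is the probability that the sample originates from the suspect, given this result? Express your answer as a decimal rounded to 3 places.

P(H | E) ≈ 0.023

Let H be the event that the sample originates from the suspect. P(H) = 0.17, so P(¬H) = 0.83. With E the 'no-match' result, P(E|H) = 0.114 and P(E|¬H) = 0.978.
P(E) = 0.114·0.17 + 0.978·0.83 = 0.019380 + 0.81174 = 0.83112.
By Bayes' theorem, P(H|E) = 0.019380 / 0.83112 = 0.023.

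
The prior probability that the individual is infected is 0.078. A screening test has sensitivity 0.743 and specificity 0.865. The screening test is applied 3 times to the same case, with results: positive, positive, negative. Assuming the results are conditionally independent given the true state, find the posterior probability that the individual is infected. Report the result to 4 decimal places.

With H the event that the individual is infected, the joint likelihood of the observed sequence is P(data|H) = 0.743·0.743·0.257 = 0.14188 and P(data|¬H) = 0.135·0.135·0.865 = 0.015765.
Bayes: P(H|data) = 0.078·0.14188 / (0.078·0.14188 + 0.922·0.015765) = 0.011066/0.025601 = 0.4323.

Posterior P(H) ≈ 0.4323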